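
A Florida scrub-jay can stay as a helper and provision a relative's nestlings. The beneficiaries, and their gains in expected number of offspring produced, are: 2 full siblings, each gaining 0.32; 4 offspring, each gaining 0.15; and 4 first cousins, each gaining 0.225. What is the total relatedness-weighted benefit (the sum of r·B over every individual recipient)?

r to a full sibling = 0.5 (full sibs share both parents — two paths of length 2: r = 2·(1/2)^2 = 1/2).
r to an offspring = 0.5 (one parent–offspring link: r = (1/2)^1 = 1/2).
r to a first cousin = 0.125 (first cousins share one grandparent pair — two paths of length 4: r = 2·(1/2)^4 = 1/8).
Summing one r·B term per recipient: 2·0.5·0.32 + 4·0.5·0.15 + 4·0.125·0.225 = 0.7325.

0.7325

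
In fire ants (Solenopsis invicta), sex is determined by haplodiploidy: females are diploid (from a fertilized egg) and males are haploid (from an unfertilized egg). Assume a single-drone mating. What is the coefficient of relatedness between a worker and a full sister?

Haplodiploid full sisters inherit their father's entire haploid genome identically (contributing 1/2) and on average half of their mother's contribution (1/2 · 1/2 = 1/4); r = 1/2 + 1/4 = 3/4.

0.75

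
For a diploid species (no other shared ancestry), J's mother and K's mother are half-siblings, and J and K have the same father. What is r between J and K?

With two independent routes of shared ancestry, r is the sum of the two contributions.
J and K are related in two ways: half first cousins through their mothers (r = 1/16) and half-sibs through their shared father (r = 1/4).
r = 1/16 + 1/4 = 0.3125.

0.3125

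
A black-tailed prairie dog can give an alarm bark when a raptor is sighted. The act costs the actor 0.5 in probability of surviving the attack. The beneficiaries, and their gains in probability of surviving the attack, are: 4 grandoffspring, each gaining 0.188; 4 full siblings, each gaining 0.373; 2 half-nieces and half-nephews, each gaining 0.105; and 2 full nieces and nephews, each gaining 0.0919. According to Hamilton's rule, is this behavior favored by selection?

Hamilton's rule: the trait is favored when the sum of r·B over every recipient exceeds the actor's cost C.
r to a grandoffspring = 1/4 (two parent–offspring links: r = (1/2)^2 = 1/4).
r to a full sibling = 1/2 (full sibs share both parents — two paths of length 2: r = 2·(1/2)^2 = 1/2).
r to a half-niece or half-nephew = 0.125 (half-aunt/uncle↔niece/nephew: one path of length 3: r = (1/2)^3 = 1/8).
r to a full niece or nephew = 0.25 (full aunt/uncle↔niece/nephew: two paths of length 3 through the shared grandparent pair: r = 2·(1/2)^3 = 1/4).
Summing one r·B term per recipient: 4·0.25·0.188 + 4·0.5·0.373 + 2·0.125·0.105 + 2·0.25·0.0919 = 1.0062.
1.0062 > 0.5: the indirect benefit exceeds the cost.

Yes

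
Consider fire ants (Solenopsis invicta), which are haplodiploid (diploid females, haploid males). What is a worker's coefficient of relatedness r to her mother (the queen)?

One meiotic link between diploid queen and diploid daughter: r = 1/2.

0.5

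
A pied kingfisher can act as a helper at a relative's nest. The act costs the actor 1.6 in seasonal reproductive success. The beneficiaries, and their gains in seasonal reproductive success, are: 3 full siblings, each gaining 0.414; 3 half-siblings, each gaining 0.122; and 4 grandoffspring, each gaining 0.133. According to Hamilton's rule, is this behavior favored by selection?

Hamilton's rule: the trait is favored when the sum of r·B over every recipient exceeds the actor's cost C.
r to a full sibling = 0.5 (full sibs share both parents — two paths of length 2: r = 2·(1/2)^2 = 1/2).
r to a half-sibling = 1/4 (half-sibs share one parent — one path of length 2: r = (1/2)^2 = 1/4).
r to a grandoffspring = 1/4 (two parent–offspring links: r = (1/2)^2 = 1/4).
Summing one r·B term per recipient: 3·0.5·0.414 + 3·0.25·0.122 + 4·0.25·0.133 = 0.8455.
0.8455 < 1.6: the indirect benefit is less than the cost.

No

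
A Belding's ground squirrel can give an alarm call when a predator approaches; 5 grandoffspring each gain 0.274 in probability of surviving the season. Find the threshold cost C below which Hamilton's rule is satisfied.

r to a grandoffspring = 1/4 (two parent–offspring links: r = (1/2)^2 = 1/4).
Hamilton's rule: n·r·B > C, so the trait is favored while C < n·r·B = 5·0.25·0.274 = 0.3425.

0.3425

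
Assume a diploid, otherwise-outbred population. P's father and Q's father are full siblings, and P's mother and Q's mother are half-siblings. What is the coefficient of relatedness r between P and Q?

Wright's path rule: contributions from independent ancestry routes add.
P and Q are related in two ways: first cousins through their fathers (r = 1/8) and half first cousins through their mothers (r = 1/16).
r = 1/8 + 1/16 = 3/16 = 0.1875.

0.1875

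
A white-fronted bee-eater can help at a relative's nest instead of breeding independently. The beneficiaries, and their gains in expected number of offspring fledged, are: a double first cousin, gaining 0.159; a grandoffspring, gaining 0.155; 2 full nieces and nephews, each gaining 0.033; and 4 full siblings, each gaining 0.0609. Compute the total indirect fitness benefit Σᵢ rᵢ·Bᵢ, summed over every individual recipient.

r to a double first cousin = 1/4 (double first cousins share both grandparent pairs — four paths of length 4: r = 4·(1/2)^4 = 1/4).
r to a grandoffspring = 0.25 (two parent–offspring links: r = (1/2)^2 = 1/4).
r to a full niece or nephew = 1/4 (full aunt/uncle↔niece/nephew: two paths of length 3 through the shared grandparent pair: r = 2·(1/2)^3 = 1/4).
r to a full sibling = 0.5 (full sibs share both parents — two paths of length 2: r = 2·(1/2)^2 = 1/2).
Summing one r·B term per recipient: 1·0.25·0.159 + 1·0.25·0.155 + 2·0.25·0.033 + 4·0.5·0.0609 = 0.2168.

0.2168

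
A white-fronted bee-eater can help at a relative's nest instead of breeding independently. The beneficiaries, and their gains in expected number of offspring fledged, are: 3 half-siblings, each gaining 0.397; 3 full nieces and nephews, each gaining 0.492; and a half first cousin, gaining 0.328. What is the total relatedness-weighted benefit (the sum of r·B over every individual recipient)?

r to a half-sibling = 0.25 (half-sibs share one parent — one path of length 2: r = (1/2)^2 = 1/4).
r to a full niece or nephew = 1/4 (full aunt/uncle↔niece/nephew: two paths of length 3 through the shared grandparent pair: r = 2·(1/2)^3 = 1/4).
r to a half first cousin = 1/16 (half first cousins share one grandparent — one path of length 4: r = (1/2)^4 = 1/16).
Summing one r·B term per recipient: 3·0.25·0.397 + 3·0.25·0.492 + 1·0.0625·0.328 = 0.68725.

0.68725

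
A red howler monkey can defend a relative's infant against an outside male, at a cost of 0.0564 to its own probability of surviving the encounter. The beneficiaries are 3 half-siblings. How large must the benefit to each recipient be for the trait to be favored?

r to a half-sibling = 0.25 (half-sibs share one parent — one path of length 2: r = (1/2)^2 = 1/4).
Hamilton's rule with n recipients of equal r: n·r·B > C, so B > C/(n·r) = 0.0564/(3·0.25) = 0.0752.

0.0752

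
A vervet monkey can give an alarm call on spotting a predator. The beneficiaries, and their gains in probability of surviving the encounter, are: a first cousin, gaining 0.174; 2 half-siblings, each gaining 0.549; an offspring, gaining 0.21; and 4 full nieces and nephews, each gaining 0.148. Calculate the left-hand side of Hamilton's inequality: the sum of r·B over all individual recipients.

0.54925

r to a first cousin = 1/8 (first cousins share one grandparent pair — two paths of length 4: r = 2·(1/2)^4 = 1/8).
r to a half-sibling = 1/4 (half-sibs share one parent — one path of length 2: r = (1/2)^2 = 1/4).
r to an offspring = 0.5 (one parent–offspring link: r = (1/2)^1 = 1/2).
r to a full niece or nephew = 0.25 (full aunt/uncle↔niece/nephew: two paths of length 3 through the shared grandparent pair: r = 2·(1/2)^3 = 1/4).
Summing one r·B term per recipient: 1·0.125·0.174 + 2·0.25·0.549 + 1·0.5·0.21 + 4·0.25·0.148 = 0.54925.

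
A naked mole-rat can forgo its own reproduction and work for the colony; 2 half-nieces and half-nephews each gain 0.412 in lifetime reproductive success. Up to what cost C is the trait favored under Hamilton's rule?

r to a half-niece or half-nephew = 0.125 (half-aunt/uncle↔niece/nephew: one path of length 3: r = (1/2)^3 = 1/8).
Hamilton's rule: n·r·B > C, so the trait is favored while C < n·r·B = 2·0.125·0.412 = 0.103.

0.103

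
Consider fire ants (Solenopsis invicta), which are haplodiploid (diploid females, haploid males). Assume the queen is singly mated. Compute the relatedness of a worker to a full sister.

Haplodiploid full sisters inherit their father's entire haploid genome identically (contributing 1/2) and on average half of their mother's contribution (1/2 · 1/2 = 1/4); r = 1/2 + 1/4 = 3/4.

0.75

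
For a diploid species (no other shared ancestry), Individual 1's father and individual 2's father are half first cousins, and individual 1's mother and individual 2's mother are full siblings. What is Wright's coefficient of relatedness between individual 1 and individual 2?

Wright's path rule: contributions from independent ancestry routes add.
Individual 1 and individual 2 are related in two ways: half second cousins through their fathers (r = 1/64) and first cousins through their mothers (r = 1/8).
r = 1/64 + 1/8 = 0.140625.

0.140625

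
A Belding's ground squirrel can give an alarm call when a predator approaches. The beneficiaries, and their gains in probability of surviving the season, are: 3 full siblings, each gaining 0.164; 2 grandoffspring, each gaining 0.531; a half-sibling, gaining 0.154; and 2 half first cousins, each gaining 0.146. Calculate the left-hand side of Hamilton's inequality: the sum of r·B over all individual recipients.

r to a full sibling = 1/2 (full sibs share both parents — two paths of length 2: r = 2·(1/2)^2 = 1/2).
r to a grandoffspring = 0.25 (two parent–offspring links: r = (1/2)^2 = 1/4).
r to a half-sibling = 0.25 (half-sibs share one parent — one path of length 2: r = (1/2)^2 = 1/4).
r to a half first cousin = 1/16 (half first cousins share one grandparent — one path of length 4: r = (1/2)^4 = 1/16).
Summing one r·B term per recipient: 3·0.5·0.164 + 2·0.25·0.531 + 1·0.25·0.154 + 2·0.0625·0.146 = 0.56825.

0.56825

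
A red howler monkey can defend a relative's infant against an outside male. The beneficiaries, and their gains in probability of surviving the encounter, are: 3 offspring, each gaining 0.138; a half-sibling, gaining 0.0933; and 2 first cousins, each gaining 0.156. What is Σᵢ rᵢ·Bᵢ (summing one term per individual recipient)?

0.269325

r to an offspring = 1/2 (one parent–offspring link: r = (1/2)^1 = 1/2).
r to a half-sibling = 1/4 (half-sibs share one parent — one path of length 2: r = (1/2)^2 = 1/4).
r to a first cousin = 1/8 (first cousins share one grandparent pair — two paths of length 4: r = 2·(1/2)^4 = 1/8).
Summing one r·B term per recipient: 3·0.5·0.138 + 1·0.25·0.0933 + 2·0.125·0.156 = 0.269325.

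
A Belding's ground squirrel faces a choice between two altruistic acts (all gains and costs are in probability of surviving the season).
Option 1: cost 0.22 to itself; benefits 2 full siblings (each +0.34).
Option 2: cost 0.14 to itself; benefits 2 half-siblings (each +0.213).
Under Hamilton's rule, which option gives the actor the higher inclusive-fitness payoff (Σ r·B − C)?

Option 1: r to a full sibling = 0.5.
Option 1: Σ r·B − C = (2·0.5·0.34) − 0.22 = 0.12.
Option 2: r to a half-sibling = 0.25.
Option 2: Σ r·B − C = (2·0.25·0.213) − 0.14 = -0.0335.
Option 1 has the higher net inclusive-fitness payoff.

Option 1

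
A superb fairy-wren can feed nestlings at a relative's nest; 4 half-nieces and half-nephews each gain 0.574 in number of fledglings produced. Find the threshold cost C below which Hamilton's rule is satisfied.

0.287

r to a half-niece or half-nephew = 1/8 (half-aunt/uncle↔niece/nephew: one path of length 3: r = (1/2)^3 = 1/8).
Hamilton's rule: n·r·B > C, so the trait is favored while C < n·r·B = 4·0.125·0.574 = 0.287.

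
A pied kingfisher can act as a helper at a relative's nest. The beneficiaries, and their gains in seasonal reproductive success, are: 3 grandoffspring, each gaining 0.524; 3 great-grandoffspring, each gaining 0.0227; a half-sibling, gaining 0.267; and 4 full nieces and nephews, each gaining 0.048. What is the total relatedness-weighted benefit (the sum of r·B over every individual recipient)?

r to a grandoffspring = 1/4 (two parent–offspring links: r = (1/2)^2 = 1/4).
r to a great-grandoffspring = 0.125 (three parent–offspring links: r = (1/2)^3 = 1/8).
r to a half-sibling = 1/4 (half-sibs share one parent — one path of length 2: r = (1/2)^2 = 1/4).
r to a full niece or nephew = 0.25 (full aunt/uncle↔niece/nephew: two paths of length 3 through the shared grandparent pair: r = 2·(1/2)^3 = 1/4).
Summing one r·B term per recipient: 3·0.25·0.524 + 3·0.125·0.0227 + 1·0.25·0.267 + 4·0.25·0.048 = 0.5162625.

0.5162625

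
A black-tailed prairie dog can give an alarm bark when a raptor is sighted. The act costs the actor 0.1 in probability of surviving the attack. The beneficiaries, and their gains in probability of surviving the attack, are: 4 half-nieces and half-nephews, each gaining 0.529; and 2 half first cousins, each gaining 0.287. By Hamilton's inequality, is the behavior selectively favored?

Hamilton's rule: the trait is favored when the sum of r·B over every recipient exceeds the actor's cost C.
r to a half-niece or half-nephew = 1/8 (half-aunt/uncle↔niece/nephew: one path of length 3: r = (1/2)^3 = 1/8).
r to a half first cousin = 0.0625 (half first cousins share one grandparent — one path of length 4: r = (1/2)^4 = 1/16).
Summing one r·B term per recipient: 4·0.125·0.529 + 2·0.0625·0.287 = 0.300375.
0.300375 > 0.1: the indirect benefit exceeds the cost.

Yes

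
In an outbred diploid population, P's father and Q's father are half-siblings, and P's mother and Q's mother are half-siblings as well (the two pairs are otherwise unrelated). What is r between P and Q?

0.125

Relatedness sums over independent paths through distinct common ancestors.
P and Q are related in two ways: half first cousins through their fathers (r = 1/16) and half first cousins through their mothers (r = 1/16).
r = 1/16 + 1/16 = 0.125.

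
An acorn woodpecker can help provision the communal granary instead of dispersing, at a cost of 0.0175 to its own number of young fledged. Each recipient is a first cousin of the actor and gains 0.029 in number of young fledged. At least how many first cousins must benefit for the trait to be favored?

5

r to a first cousin = 1/8 (first cousins share one grandparent pair — two paths of length 4: r = 2·(1/2)^4 = 1/8).
Hamilton's rule: n·r·B > C  ⇒  n > C/(r·B) = 0.0175/(0.125·0.029) = 4.828.
The smallest integer exceeding 4.828 is 5.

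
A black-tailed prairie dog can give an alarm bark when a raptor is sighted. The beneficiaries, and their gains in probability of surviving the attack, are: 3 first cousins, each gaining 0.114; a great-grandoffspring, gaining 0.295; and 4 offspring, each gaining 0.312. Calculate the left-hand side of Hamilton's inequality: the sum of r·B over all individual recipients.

0.703625

r to a first cousin = 1/8 (first cousins share one grandparent pair — two paths of length 4: r = 2·(1/2)^4 = 1/8).
r to a great-grandoffspring = 0.125 (three parent–offspring links: r = (1/2)^3 = 1/8).
r to an offspring = 1/2 (one parent–offspring link: r = (1/2)^1 = 1/2).
Summing one r·B term per recipient: 3·0.125·0.114 + 1·0.125·0.295 + 4·0.5·0.312 = 0.703625.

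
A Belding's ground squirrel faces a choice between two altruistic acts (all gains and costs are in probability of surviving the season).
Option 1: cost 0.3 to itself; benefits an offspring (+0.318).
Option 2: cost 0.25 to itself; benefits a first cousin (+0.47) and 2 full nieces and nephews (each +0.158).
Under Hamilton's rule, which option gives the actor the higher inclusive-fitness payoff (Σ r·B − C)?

Option 2

Option 1: r to an offspring = 0.5.
Option 1: Σ r·B − C = (1·0.5·0.318) − 0.3 = -0.141.
Option 2: r to a first cousin = 0.125.
Option 2: r to a full niece or nephew = 0.25.
Option 2: Σ r·B − C = (1·0.125·0.47 + 2·0.25·0.158) − 0.25 = -0.11225.
Option 2 has the higher net inclusive-fitness payoff.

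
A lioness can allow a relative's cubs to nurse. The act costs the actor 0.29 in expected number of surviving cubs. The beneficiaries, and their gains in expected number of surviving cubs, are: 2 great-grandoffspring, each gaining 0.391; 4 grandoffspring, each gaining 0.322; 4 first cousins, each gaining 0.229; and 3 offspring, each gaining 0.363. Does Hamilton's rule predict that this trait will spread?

Hamilton's rule: the trait is favored when the sum of r·B over every recipient exceeds the actor's cost C.
r to a great-grandoffspring = 0.125 (three parent–offspring links: r = (1/2)^3 = 1/8).
r to a grandoffspring = 0.25 (two parent–offspring links: r = (1/2)^2 = 1/4).
r to a first cousin = 1/8 (first cousins share one grandparent pair — two paths of length 4: r = 2·(1/2)^4 = 1/8).
r to an offspring = 1/2 (one parent–offspring link: r = (1/2)^1 = 1/2).
Summing one r·B term per recipient: 2·0.125·0.391 + 4·0.25·0.322 + 4·0.125·0.229 + 3·0.5·0.363 = 1.07875.
1.07875 > 0.29: the indirect benefit exceeds the cost.

Yes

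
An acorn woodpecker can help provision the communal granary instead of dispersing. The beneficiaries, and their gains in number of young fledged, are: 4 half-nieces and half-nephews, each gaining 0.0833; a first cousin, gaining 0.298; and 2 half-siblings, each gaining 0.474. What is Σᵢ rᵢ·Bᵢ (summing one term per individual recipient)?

r to a half-niece or half-nephew = 1/8 (half-aunt/uncle↔niece/nephew: one path of length 3: r = (1/2)^3 = 1/8).
r to a first cousin = 0.125 (first cousins share one grandparent pair — two paths of length 4: r = 2·(1/2)^4 = 1/8).
r to a half-sibling = 1/4 (half-sibs share one parent — one path of length 2: r = (1/2)^2 = 1/4).
Summing one r·B term per recipient: 4·0.125·0.0833 + 1·0.125·0.298 + 2·0.25·0.474 = 0.3159.

0.3159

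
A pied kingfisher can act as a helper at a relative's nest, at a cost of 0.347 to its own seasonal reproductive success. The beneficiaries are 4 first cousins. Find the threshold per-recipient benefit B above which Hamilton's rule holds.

0.694

r to a first cousin = 1/8 (first cousins share one grandparent pair — two paths of length 4: r = 2·(1/2)^4 = 1/8).
Hamilton's rule with n recipients of equal r: n·r·B > C, so B > C/(n·r) = 0.347/(4·0.125) = 0.694.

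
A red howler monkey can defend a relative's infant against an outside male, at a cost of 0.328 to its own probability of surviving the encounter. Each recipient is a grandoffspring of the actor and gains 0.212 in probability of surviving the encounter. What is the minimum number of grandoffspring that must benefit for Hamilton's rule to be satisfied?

7

r to a grandoffspring = 0.25 (two parent–offspring links: r = (1/2)^2 = 1/4).
Hamilton's rule: n·r·B > C  ⇒  n > C/(r·B) = 0.328/(0.25·0.212) = 6.189.
The smallest integer exceeding 6.189 is 7.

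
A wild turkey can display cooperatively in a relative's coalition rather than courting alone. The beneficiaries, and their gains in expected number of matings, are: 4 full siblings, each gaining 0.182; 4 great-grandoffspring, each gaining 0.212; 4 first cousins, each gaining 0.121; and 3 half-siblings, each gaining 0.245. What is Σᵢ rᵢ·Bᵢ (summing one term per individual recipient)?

r to a full sibling = 0.5 (full sibs share both parents — two paths of length 2: r = 2·(1/2)^2 = 1/2).
r to a great-grandoffspring = 1/8 (three parent–offspring links: r = (1/2)^3 = 1/8).
r to a first cousin = 1/8 (first cousins share one grandparent pair — two paths of length 4: r = 2·(1/2)^4 = 1/8).
r to a half-sibling = 0.25 (half-sibs share one parent — one path of length 2: r = (1/2)^2 = 1/4).
Summing one r·B term per recipient: 4·0.5·0.182 + 4·0.125·0.212 + 4·0.125·0.121 + 3·0.25·0.245 = 0.71425.

0.71425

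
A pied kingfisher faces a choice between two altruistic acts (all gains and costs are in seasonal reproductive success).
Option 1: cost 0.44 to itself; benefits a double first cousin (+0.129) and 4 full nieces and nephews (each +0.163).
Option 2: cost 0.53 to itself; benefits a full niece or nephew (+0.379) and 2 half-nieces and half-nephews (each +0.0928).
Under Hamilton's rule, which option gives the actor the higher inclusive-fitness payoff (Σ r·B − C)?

Option 1

Option 1: r to a double first cousin = 0.25.
Option 1: r to a full niece or nephew = 0.25.
Option 1: Σ r·B − C = (1·0.25·0.129 + 4·0.25·0.163) − 0.44 = -0.24475.
Option 2: r to a full niece or nephew = 0.25.
Option 2: r to a half-niece or half-nephew = 0.125.
Option 2: Σ r·B − C = (1·0.25·0.379 + 2·0.125·0.0928) − 0.53 = -0.41205.
Option 1 has the higher net inclusive-fitness payoff.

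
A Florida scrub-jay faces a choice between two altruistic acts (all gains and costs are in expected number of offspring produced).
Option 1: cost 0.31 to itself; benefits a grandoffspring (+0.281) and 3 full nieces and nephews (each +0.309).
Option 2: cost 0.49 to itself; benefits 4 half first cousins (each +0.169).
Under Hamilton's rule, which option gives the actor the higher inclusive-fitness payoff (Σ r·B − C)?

Option 1: r to a grandoffspring = 0.25.
Option 1: r to a full niece or nephew = 0.25.
Option 1: Σ r·B − C = (1·0.25·0.281 + 3·0.25·0.309) − 0.31 = -0.008.
Option 2: r to a half first cousin = 0.0625.
Option 2: Σ r·B − C = (4·0.0625·0.169) − 0.49 = -0.44775.
Option 1 has the higher net inclusive-fitness payoff.

Option 1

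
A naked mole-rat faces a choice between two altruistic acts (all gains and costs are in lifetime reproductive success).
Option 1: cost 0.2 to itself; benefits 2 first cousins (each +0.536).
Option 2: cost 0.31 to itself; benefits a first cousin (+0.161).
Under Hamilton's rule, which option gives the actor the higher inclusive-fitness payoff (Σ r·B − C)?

Option 1: r to a first cousin = 0.125.
Option 1: Σ r·B − C = (2·0.125·0.536) − 0.2 = -0.066.
Option 2: r to a first cousin = 0.125.
Option 2: Σ r·B − C = (1·0.125·0.161) − 0.31 = -0.289875.
Option 1 has the higher net inclusive-fitness payoff.

Option 1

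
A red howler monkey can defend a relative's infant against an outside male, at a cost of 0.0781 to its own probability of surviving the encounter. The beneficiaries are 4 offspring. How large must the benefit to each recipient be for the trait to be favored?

r to an offspring = 0.5 (one parent–offspring link: r = (1/2)^1 = 1/2).
Hamilton's rule with n recipients of equal r: n·r·B > C, so B > C/(n·r) = 0.0781/(4·0.5) = 0.0391.

0.0391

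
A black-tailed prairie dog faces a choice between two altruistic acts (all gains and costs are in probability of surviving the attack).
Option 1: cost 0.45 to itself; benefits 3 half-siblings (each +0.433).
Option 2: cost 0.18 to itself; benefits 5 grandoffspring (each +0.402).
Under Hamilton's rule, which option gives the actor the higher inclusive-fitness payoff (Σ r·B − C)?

Option 2

Option 1: r to a half-sibling = 0.25.
Option 1: Σ r·B − C = (3·0.25·0.433) − 0.45 = -0.12525.
Option 2: r to a grandoffspring = 0.25.
Option 2: Σ r·B − C = (5·0.25·0.402) − 0.18 = 0.3225.
Option 2 has the higher net inclusive-fitness payoff.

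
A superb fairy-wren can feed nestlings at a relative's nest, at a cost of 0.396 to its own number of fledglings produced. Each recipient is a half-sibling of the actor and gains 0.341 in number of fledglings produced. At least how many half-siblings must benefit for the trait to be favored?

5

r to a half-sibling = 1/4 (half-sibs share one parent — one path of length 2: r = (1/2)^2 = 1/4).
Hamilton's rule: n·r·B > C  ⇒  n > C/(r·B) = 0.396/(0.25·0.341) = 4.645.
The smallest integer exceeding 4.645 is 5.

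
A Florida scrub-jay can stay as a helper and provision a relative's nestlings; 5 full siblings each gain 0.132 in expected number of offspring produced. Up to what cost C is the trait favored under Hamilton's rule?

0.33

r to a full sibling = 1/2 (full sibs share both parents — two paths of length 2: r = 2·(1/2)^2 = 1/2).
Hamilton's rule: n·r·B > C, so the trait is favored while C < n·r·B = 5·0.5·0.132 = 0.33.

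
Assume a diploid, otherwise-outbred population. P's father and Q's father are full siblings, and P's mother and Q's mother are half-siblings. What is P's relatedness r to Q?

0.1875

With two independent routes of shared ancestry, r is the sum of the two contributions.
P and Q are related in two ways: first cousins through their fathers (r = 1/8) and half first cousins through their mothers (r = 1/16).
r = 1/8 + 1/16 = 0.1875.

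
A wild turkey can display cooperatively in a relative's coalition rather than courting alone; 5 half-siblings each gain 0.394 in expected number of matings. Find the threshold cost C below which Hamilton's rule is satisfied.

r to a half-sibling = 0.25 (half-sibs share one parent — one path of length 2: r = (1/2)^2 = 1/4).
Hamilton's rule: n·r·B > C, so the trait is favored while C < n·r·B = 5·0.25·0.394 = 0.4925.

0.4925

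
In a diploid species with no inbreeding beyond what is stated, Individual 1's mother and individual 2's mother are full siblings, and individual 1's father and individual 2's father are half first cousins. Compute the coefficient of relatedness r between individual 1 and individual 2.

0.140625

With two independent routes of shared ancestry, r is the sum of the two contributions.
Individual 1 and individual 2 are related in two ways: first cousins through their mothers (r = 1/8) and half second cousins through their fathers (r = 1/64).
r = 1/8 + 1/64 = 9/64 = 0.140625.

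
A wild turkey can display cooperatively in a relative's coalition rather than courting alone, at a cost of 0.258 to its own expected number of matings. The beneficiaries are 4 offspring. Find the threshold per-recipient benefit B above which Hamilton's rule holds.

r to an offspring = 0.5 (one parent–offspring link: r = (1/2)^1 = 1/2).
Hamilton's rule with n recipients of equal r: n·r·B > C, so B > C/(n·r) = 0.258/(4·0.5) = 0.129.

0.129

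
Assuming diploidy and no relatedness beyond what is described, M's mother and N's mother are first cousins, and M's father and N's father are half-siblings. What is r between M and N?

Independent pedigree routes through distinct common ancestors add.
M and N are related in two ways: second cousins through their mothers (r = 1/32) and half first cousins through their fathers (r = 1/16).
r = 1/32 + 1/16 = 0.09375.

0.09375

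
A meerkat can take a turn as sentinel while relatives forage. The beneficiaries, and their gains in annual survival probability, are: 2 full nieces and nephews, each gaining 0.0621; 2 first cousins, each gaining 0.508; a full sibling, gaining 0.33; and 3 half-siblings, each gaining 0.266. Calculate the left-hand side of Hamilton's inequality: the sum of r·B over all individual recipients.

r to a full niece or nephew = 0.25 (full aunt/uncle↔niece/nephew: two paths of length 3 through the shared grandparent pair: r = 2·(1/2)^3 = 1/4).
r to a first cousin = 1/8 (first cousins share one grandparent pair — two paths of length 4: r = 2·(1/2)^4 = 1/8).
r to a full sibling = 0.5 (full sibs share both parents — two paths of length 2: r = 2·(1/2)^2 = 1/2).
r to a half-sibling = 0.25 (half-sibs share one parent — one path of length 2: r = (1/2)^2 = 1/4).
Summing one r·B term per recipient: 2·0.25·0.0621 + 2·0.125·0.508 + 1·0.5·0.33 + 3·0.25·0.266 = 0.52255.

0.52255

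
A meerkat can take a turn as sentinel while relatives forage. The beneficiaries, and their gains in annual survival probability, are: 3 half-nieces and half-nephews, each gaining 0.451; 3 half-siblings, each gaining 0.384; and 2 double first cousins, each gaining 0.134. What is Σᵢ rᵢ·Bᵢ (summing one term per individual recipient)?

r to a half-niece or half-nephew = 1/8 (half-aunt/uncle↔niece/nephew: one path of length 3: r = (1/2)^3 = 1/8).
r to a half-sibling = 1/4 (half-sibs share one parent — one path of length 2: r = (1/2)^2 = 1/4).
r to a double first cousin = 1/4 (double first cousins share both grandparent pairs — four paths of length 4: r = 4·(1/2)^4 = 1/4).
Summing one r·B term per recipient: 3·0.125·0.451 + 3·0.25·0.384 + 2·0.25·0.134 = 0.524125.

0.524125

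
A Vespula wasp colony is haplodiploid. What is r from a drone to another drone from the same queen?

Haploid brothers each carry a random half of the queen's diploid genome, so on average they share half: r = 1/2.

0.5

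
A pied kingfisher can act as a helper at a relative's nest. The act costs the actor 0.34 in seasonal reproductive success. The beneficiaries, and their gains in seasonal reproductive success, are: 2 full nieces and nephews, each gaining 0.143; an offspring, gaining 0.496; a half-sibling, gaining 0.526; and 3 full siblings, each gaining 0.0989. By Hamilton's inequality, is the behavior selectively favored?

Hamilton's rule: the trait is favored when the sum of r·B over every recipient exceeds the actor's cost C.
r to a full niece or nephew = 0.25 (full aunt/uncle↔niece/nephew: two paths of length 3 through the shared grandparent pair: r = 2·(1/2)^3 = 1/4).
r to an offspring = 0.5 (one parent–offspring link: r = (1/2)^1 = 1/2).
r to a half-sibling = 1/4 (half-sibs share one parent — one path of length 2: r = (1/2)^2 = 1/4).
r to a full sibling = 0.5 (full sibs share both parents — two paths of length 2: r = 2·(1/2)^2 = 1/2).
Summing one r·B term per recipient: 2·0.25·0.143 + 1·0.5·0.496 + 1·0.25·0.526 + 3·0.5·0.0989 = 0.59935.
0.59935 > 0.34: the indirect benefit exceeds the cost.

Yes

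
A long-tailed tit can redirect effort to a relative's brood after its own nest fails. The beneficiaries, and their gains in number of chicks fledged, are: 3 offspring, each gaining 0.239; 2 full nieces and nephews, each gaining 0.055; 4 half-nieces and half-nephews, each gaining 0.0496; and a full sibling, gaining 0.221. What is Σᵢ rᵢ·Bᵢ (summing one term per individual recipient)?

r to an offspring = 0.5 (one parent–offspring link: r = (1/2)^1 = 1/2).
r to a full niece or nephew = 0.25 (full aunt/uncle↔niece/nephew: two paths of length 3 through the shared grandparent pair: r = 2·(1/2)^3 = 1/4).
r to a half-niece or half-nephew = 1/8 (half-aunt/uncle↔niece/nephew: one path of length 3: r = (1/2)^3 = 1/8).
r to a full sibling = 0.5 (full sibs share both parents — two paths of length 2: r = 2·(1/2)^2 = 1/2).
Summing one r·B term per recipient: 3·0.5·0.239 + 2·0.25·0.055 + 4·0.125·0.0496 + 1·0.5·0.221 = 0.5213.

0.5213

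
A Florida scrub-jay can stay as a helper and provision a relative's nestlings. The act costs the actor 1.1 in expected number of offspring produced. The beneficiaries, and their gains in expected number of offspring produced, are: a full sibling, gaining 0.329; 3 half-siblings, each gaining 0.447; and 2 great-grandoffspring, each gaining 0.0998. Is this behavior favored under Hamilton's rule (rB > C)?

Hamilton's rule: the trait is favored when the sum of r·B over every recipient exceeds the actor's cost C.
r to a full sibling = 1/2 (full sibs share both parents — two paths of length 2: r = 2·(1/2)^2 = 1/2).
r to a half-sibling = 0.25 (half-sibs share one parent — one path of length 2: r = (1/2)^2 = 1/4).
r to a great-grandoffspring = 0.125 (three parent–offspring links: r = (1/2)^3 = 1/8).
Summing one r·B term per recipient: 1·0.5·0.329 + 3·0.25·0.447 + 2·0.125·0.0998 = 0.5247.
0.5247 < 1.1: the indirect benefit is less than the cost.

No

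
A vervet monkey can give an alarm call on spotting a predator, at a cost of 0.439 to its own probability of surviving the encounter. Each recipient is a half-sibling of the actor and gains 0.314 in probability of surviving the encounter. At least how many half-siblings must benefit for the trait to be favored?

6

r to a half-sibling = 0.25 (half-sibs share one parent — one path of length 2: r = (1/2)^2 = 1/4).
Hamilton's rule: n·r·B > C  ⇒  n > C/(r·B) = 0.439/(0.25·0.314) = 5.592.
The smallest integer exceeding 5.592 is 6.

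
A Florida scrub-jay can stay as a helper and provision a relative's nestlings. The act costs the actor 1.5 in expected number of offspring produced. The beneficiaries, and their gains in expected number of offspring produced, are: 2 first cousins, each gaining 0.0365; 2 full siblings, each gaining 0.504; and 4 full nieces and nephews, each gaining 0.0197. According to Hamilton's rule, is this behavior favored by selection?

No

Hamilton's rule: the trait is favored when the sum of r·B over every recipient exceeds the actor's cost C.
r to a first cousin = 0.125 (first cousins share one grandparent pair — two paths of length 4: r = 2·(1/2)^4 = 1/8).
r to a full sibling = 0.5 (full sibs share both parents — two paths of length 2: r = 2·(1/2)^2 = 1/2).
r to a full niece or nephew = 1/4 (full aunt/uncle↔niece/nephew: two paths of length 3 through the shared grandparent pair: r = 2·(1/2)^3 = 1/4).
Summing one r·B term per recipient: 2·0.125·0.0365 + 2·0.5·0.504 + 4·0.25·0.0197 = 0.532825.
0.532825 < 1.5: the indirect benefit is less than the cost.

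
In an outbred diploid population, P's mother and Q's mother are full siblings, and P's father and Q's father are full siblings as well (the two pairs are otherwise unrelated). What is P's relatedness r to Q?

0.25

Independent pedigree routes through distinct common ancestors add.
P and Q are related in two ways: first cousins through their mothers (r = 1/8) and first cousins through their fathers (r = 1/8) — i.e. double first cousins.
r = 1/8 + 1/8 = 1/4 = 0.25.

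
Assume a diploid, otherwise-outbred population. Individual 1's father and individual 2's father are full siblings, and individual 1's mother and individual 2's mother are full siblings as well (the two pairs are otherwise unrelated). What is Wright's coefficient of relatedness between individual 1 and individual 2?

0.25

Wright's path rule: contributions from independent ancestry routes add.
Individual 1 and individual 2 are related in two ways: first cousins through their fathers (r = 1/8) and first cousins through their mothers (r = 1/8) — i.e. double first cousins.
r = 1/8 + 1/8 = 1/4 = 0.25.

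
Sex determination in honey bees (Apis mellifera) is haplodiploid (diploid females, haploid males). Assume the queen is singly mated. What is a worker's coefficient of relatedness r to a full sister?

Haplodiploid full sisters inherit their father's entire haploid genome identically (contributing 1/2) and on average half of their mother's contribution (1/2 · 1/2 = 1/4); r = 1/2 + 1/4 = 3/4.

0.75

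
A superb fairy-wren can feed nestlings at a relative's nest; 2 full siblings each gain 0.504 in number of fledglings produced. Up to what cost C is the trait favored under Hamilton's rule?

r to a full sibling = 0.5 (full sibs share both parents — two paths of length 2: r = 2·(1/2)^2 = 1/2).
Hamilton's rule: n·r·B > C, so the trait is favored while C < n·r·B = 2·0.5·0.504 = 0.504.

0.504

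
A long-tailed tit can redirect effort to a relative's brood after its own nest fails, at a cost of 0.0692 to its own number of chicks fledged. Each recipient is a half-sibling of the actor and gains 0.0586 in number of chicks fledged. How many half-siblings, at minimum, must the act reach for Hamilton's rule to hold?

5

r to a half-sibling = 1/4 (half-sibs share one parent — one path of length 2: r = (1/2)^2 = 1/4).
Hamilton's rule: n·r·B > C  ⇒  n > C/(r·B) = 0.0692/(0.25·0.0586) = 4.724.
The smallest integer exceeding 4.724 is 5.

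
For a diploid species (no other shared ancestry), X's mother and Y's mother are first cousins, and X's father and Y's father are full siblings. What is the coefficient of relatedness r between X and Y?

Relatedness sums over independent paths through distinct common ancestors.
X and Y are related in two ways: second cousins through their mothers (r = 1/32) and first cousins through their fathers (r = 1/8).
r = 1/32 + 1/8 = 5/32 = 0.15625.

0.15625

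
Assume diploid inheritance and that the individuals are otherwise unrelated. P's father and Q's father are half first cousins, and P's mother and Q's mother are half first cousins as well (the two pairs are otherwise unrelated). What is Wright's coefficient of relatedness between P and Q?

0.03125

Relatedness sums over independent paths through distinct common ancestors.
P and Q are related in two ways: half second cousins through their fathers (r = 1/64) and half second cousins through their mothers (r = 1/64).
r = 1/64 + 1/64 = 0.03125.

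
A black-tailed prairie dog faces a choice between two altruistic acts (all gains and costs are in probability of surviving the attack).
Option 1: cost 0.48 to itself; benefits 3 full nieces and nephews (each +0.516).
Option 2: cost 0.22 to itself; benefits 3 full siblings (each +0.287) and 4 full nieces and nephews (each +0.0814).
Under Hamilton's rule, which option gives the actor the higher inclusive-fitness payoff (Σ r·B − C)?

Option 1: r to a full niece or nephew = 0.25.
Option 1: Σ r·B − C = (3·0.25·0.516) − 0.48 = -0.093.
Option 2: r to a full sibling = 0.5.
Option 2: r to a full niece or nephew = 0.25.
Option 2: Σ r·B − C = (3·0.5·0.287 + 4·0.25·0.0814) − 0.22 = 0.2919.
Option 2 has the higher net inclusive-fitness payoff.

Option 2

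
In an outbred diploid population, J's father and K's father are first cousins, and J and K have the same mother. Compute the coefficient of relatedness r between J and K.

Relatedness sums over independent paths through distinct common ancestors.
J and K are related in two ways: second cousins through their fathers (r = 1/32) and half-sibs through their shared mother (r = 1/4).
r = 1/32 + 1/4 = 9/32 = 0.28125.

0.28125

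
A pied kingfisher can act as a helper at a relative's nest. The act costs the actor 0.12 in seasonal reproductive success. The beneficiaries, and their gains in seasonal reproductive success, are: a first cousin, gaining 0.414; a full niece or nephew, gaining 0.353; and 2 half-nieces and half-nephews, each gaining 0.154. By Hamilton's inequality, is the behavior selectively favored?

Hamilton's rule: the trait is favored when the sum of r·B over every recipient exceeds the actor's cost C.
r to a first cousin = 1/8 (first cousins share one grandparent pair — two paths of length 4: r = 2·(1/2)^4 = 1/8).
r to a full niece or nephew = 1/4 (full aunt/uncle↔niece/nephew: two paths of length 3 through the shared grandparent pair: r = 2·(1/2)^3 = 1/4).
r to a half-niece or half-nephew = 1/8 (half-aunt/uncle↔niece/nephew: one path of length 3: r = (1/2)^3 = 1/8).
Summing one r·B term per recipient: 1·0.125·0.414 + 1·0.25·0.353 + 2·0.125·0.154 = 0.1785.
0.1785 > 0.12: the indirect benefit exceeds the cost.

Yes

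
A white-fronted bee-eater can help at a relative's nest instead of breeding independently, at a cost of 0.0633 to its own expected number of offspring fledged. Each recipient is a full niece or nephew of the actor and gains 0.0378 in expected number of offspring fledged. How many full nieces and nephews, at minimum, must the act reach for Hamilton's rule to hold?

7

r to a full niece or nephew = 1/4 (full aunt/uncle↔niece/nephew: two paths of length 3 through the shared grandparent pair: r = 2·(1/2)^3 = 1/4).
Hamilton's rule: n·r·B > C  ⇒  n > C/(r·B) = 0.0633/(0.25·0.0378) = 6.698.
The smallest integer exceeding 6.698 is 7.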